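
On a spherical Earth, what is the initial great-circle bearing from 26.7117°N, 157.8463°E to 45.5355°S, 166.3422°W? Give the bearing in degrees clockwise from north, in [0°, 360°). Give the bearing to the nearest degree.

155°

Δλ = -166.3422 − 157.8463 = -324.1885°; wrapped into (−180°, 180°]: 35.8115°.
θ = atan2( sin Δλ · cos φ₂ , cos φ₁ · sin φ₂ − sin φ₁ · cos φ₂ · cos Δλ )
  = atan2(0.40986, -0.89286) = 155.343° → normalised to [0°, 360°): 155.343°.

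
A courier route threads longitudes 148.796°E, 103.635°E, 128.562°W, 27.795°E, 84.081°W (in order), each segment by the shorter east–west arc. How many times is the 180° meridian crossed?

Leg 1: +148.796° → +103.635°, shortest Δλ = -45.161° (west) — does not cross 180°.
Leg 2: +103.635° → -128.562°, shortest Δλ = 127.803° (east) — crosses 180°.
Leg 3: -128.562° → +27.795°, shortest Δλ = 156.357° (east) — does not cross 180°.
Leg 4: +27.795° → -84.081°, shortest Δλ = -111.876° (west) — does not cross 180°.
Total crossings: 1.

1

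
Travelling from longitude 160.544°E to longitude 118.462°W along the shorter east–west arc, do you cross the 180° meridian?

Naïve |-118.462 − 160.544| = 279.006° > 180°, so the shorter arc goes the other way round — across 180°.
Signed shortest Δλ = ((-118.462 − 160.544 + 180) mod 360) − 180 = 80.994°.
Going east by 80.994° from +160.544° passes through 180° before reaching -118.462°.

Yes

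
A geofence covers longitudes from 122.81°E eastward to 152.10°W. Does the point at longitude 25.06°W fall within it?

No

Band width going east from +122.81° to -152.10°: ((-152.10 − 122.81) mod 360) = 85.09°.
Offset of -25.06° east of the west edge: ((-25.06 − 122.81) mod 360) = 212.13°.
212.13° > 85.09° ⇒ outside.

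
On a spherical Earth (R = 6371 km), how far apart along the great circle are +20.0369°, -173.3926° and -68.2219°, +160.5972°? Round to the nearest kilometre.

Δλ = 160.5972 − -173.3926 = 333.9898°; wrapped into (−180°, 180°]: -26.0102°.
Δφ = -68.2219 − 20.0369 = -88.2588°.
a = sin²(Δφ/2) + cos φ₁ · cos φ₂ · sin²(Δλ/2) = 0.502459.
c = 2·atan2(√a, √(1−a)) = 1.57571 rad → d = 6371·c ≈ 10038.88 km.

10039 km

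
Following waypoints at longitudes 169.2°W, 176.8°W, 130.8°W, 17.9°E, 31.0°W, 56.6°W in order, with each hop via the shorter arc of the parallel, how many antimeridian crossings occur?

0

Leg 1: -169.2° → -176.8°, shortest Δλ = -7.6° (west) — does not cross 180°.
Leg 2: -176.8° → -130.8°, shortest Δλ = 46.0° (east) — does not cross 180°.
Leg 3: -130.8° → +17.9°, shortest Δλ = 148.7° (east) — does not cross 180°.
Leg 4: +17.9° → -31.0°, shortest Δλ = -48.9° (west) — does not cross 180°.
Leg 5: -31.0° → -56.6°, shortest Δλ = -25.6° (west) — does not cross 180°.
Total crossings: 0.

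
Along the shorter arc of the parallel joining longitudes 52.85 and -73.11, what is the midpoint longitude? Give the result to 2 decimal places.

-10.13°

Signed shortest Δλ from +52.85° to -73.11° is -125.96°.
Midpoint longitude = +52.85° + (-125.96°)/2 = +52.85° − 62.98° = -10.13°.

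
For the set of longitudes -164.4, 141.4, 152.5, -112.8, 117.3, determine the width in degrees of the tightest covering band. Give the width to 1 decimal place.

129.9°

Sort the longitudes: -164.4°, -112.8°, +117.3°, +141.4°, +152.5°.
Eastward gaps between consecutive values (wrapping around): 51.6°, 230.1°, 24.1°, 11.1°, 43.1°.
Largest gap = 230.1° ⇒ minimal covering band is its complement: 360° − 230.1° = 129.9°.
Band runs from +117.3° eastward to -112.8°, crossing the antimeridian.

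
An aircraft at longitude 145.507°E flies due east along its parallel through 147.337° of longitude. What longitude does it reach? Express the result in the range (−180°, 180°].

67.156°W

Start at +145.507°; shift +147.337° → +292.844°.
+292.844° lies outside (−180°, 180°]; subtract 360° → -67.156°.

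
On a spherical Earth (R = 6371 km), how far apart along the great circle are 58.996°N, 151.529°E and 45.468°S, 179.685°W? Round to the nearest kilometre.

Δλ = -179.685 − 151.529 = -331.214°; wrapped into (−180°, 180°]: 28.786°.
Δφ = -45.468 − 58.996 = -104.464°.
a = sin²(Δφ/2) + cos φ₁ · cos φ₂ · sin²(Δλ/2) = 0.647206.
c = 2·atan2(√a, √(1−a)) = 1.86964 rad → d = 6371·c ≈ 11911.46 km.

11911 km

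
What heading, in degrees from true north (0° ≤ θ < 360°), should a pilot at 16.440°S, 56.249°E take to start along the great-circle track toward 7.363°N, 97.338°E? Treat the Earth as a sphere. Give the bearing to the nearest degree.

Δλ = 97.338 − 56.249 = 41.089°.
θ = atan2( sin Δλ · cos φ₂ , cos φ₁ · sin φ₂ − sin φ₁ · cos φ₂ · cos Δλ )
  = atan2(0.65181, 0.33446) = 62.837° → normalised to [0°, 360°): 62.837°.

63°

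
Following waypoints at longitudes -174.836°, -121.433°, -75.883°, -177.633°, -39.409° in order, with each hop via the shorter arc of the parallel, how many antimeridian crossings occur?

0

Leg 1: -174.836° → -121.433°, shortest Δλ = 53.403° (east) — does not cross 180°.
Leg 2: -121.433° → -75.883°, shortest Δλ = 45.55° (east) — does not cross 180°.
Leg 3: -75.883° → -177.633°, shortest Δλ = -101.75° (west) — does not cross 180°.
Leg 4: -177.633° → -39.409°, shortest Δλ = 138.224° (east) — does not cross 180°.
Total crossings: 0.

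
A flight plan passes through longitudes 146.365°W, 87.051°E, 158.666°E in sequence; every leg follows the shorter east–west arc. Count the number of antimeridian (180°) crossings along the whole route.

1

Leg 1: -146.365° → +87.051°, shortest Δλ = -126.584° (west) — crosses 180°.
Leg 2: +87.051° → +158.666°, shortest Δλ = 71.615° (east) — does not cross 180°.
Total crossings: 1.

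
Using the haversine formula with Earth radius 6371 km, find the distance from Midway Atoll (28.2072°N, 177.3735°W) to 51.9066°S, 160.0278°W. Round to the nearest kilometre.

Δλ = -160.0278 − -177.3735 = 17.3457°.
Δφ = -51.9066 − 28.2072 = -80.1138°.
a = sin²(Δφ/2) + cos φ₁ · cos φ₂ · sin²(Δλ/2) = 0.426516.
c = 2·atan2(√a, √(1−a)) = 1.42329 rad → d = 6371·c ≈ 9067.81 km.

9068 km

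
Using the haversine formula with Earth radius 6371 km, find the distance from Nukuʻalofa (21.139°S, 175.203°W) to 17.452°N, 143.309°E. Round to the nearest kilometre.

Δλ = 143.309 − -175.203 = 318.512°; wrapped into (−180°, 180°]: -41.488°.
Δφ = 17.452 − -21.139 = 38.591°.
a = sin²(Δφ/2) + cos φ₁ · cos φ₂ · sin²(Δλ/2) = 0.220815.
c = 2·atan2(√a, √(1−a)) = 0.97838 rad → d = 6371·c ≈ 6233.24 km.

6233 km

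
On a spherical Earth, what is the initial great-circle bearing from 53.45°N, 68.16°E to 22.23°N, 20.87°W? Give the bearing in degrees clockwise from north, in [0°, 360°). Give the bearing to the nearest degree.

283°

Δλ = -20.87 − 68.16 = -89.03°.
θ = atan2( sin Δλ · cos φ₂ , cos φ₁ · sin φ₂ − sin φ₁ · cos φ₂ · cos Δλ )
  = atan2(-0.92554, 0.21271) = -77.057° → normalised to [0°, 360°): 282.943°.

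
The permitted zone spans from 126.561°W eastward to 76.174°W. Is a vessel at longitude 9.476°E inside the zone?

Band width going east from -126.561° to -76.174°: ((-76.174 − -126.561) mod 360) = 50.387°.
Offset of +9.476° east of the west edge: ((9.476 − -126.561) mod 360) = 136.037°.
136.037° > 50.387° ⇒ outside.

No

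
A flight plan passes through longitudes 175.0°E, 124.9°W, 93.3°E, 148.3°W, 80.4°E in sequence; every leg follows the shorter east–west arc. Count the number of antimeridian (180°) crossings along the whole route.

Leg 1: +175.0° → -124.9°, shortest Δλ = 60.1° (east) — crosses 180°.
Leg 2: -124.9° → +93.3°, shortest Δλ = -141.8° (west) — crosses 180°.
Leg 3: +93.3° → -148.3°, shortest Δλ = 118.4° (east) — crosses 180°.
Leg 4: -148.3° → +80.4°, shortest Δλ = -131.3° (west) — crosses 180°.
Total crossings: 4.

4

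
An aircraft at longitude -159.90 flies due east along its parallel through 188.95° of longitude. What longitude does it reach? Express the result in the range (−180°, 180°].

+29.05°

Start at -159.90°; shift +188.95° → +29.05°.
+29.05° already lies in (−180°, 180°].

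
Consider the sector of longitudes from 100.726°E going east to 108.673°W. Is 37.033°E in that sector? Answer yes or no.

No

Band width going east from +100.726° to -108.673°: ((-108.673 − 100.726) mod 360) = 150.601°.
Offset of +37.033° east of the west edge: ((37.033 − 100.726) mod 360) = 296.307°.
296.307° > 150.601° ⇒ outside.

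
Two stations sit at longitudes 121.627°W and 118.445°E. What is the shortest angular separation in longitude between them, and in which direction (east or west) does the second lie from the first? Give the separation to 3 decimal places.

119.928° west

Raw difference: 118.445 − -121.627 = 240.072°.
Normalise into (−180°, 180°]: 240.072° − 360° = -119.928°.
Negative ⇒ the second point lies to the west; separation 119.928°.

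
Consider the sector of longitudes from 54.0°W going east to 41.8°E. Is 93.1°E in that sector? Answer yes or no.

Band width going east from -54.0° to +41.8°: ((41.8 − -54.0) mod 360) = 95.8°.
Offset of +93.1° east of the west edge: ((93.1 − -54.0) mod 360) = 147.1°.
147.1° > 95.8° ⇒ outside.

No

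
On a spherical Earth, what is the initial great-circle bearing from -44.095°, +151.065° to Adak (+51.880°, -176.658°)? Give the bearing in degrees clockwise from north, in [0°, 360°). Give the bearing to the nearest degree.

20°

Δλ = -176.658 − 151.065 = -327.723°; wrapped into (−180°, 180°]: 32.277°.
θ = atan2( sin Δλ · cos φ₂ , cos φ₁ · sin φ₂ − sin φ₁ · cos φ₂ · cos Δλ )
  = atan2(0.32965, 0.92819) = 19.553° → normalised to [0°, 360°): 19.553°.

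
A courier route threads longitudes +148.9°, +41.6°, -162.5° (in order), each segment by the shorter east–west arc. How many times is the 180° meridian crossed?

Leg 1: +148.9° → +41.6°, shortest Δλ = -107.3° (west) — does not cross 180°.
Leg 2: +41.6° → -162.5°, shortest Δλ = 155.9° (east) — crosses 180°.
Total crossings: 1.

1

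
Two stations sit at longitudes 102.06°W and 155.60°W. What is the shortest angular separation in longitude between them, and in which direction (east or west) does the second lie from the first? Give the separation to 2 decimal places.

Raw difference: -155.60 − -102.06 = -53.54°.
Normalise into (−180°, 180°]: -53.54° stays -53.54°.
Negative ⇒ the second point lies to the west; separation 53.54°.

53.54° west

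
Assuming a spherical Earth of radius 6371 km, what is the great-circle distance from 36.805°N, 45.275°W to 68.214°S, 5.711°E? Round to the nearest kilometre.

Δλ = 5.711 − -45.275 = 50.986°.
Δφ = -68.214 − 36.805 = -105.019°.
a = sin²(Δφ/2) + cos φ₁ · cos φ₂ · sin²(Δλ/2) = 0.684618.
c = 2·atan2(√a, √(1−a)) = 1.94898 rad → d = 6371·c ≈ 12416.97 km.

12417 km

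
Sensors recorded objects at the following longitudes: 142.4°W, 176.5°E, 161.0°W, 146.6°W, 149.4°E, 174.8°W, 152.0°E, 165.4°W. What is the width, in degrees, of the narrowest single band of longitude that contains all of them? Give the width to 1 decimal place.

Sort the longitudes: -174.8°, -165.4°, -161.0°, -146.6°, -142.4°, +149.4°, +152.0°, +176.5°.
Eastward gaps between consecutive values (wrapping around): 9.4°, 4.4°, 14.4°, 4.2°, 291.8°, 2.6°, 24.5°, 8.7°.
Largest gap = 291.8° ⇒ minimal covering band is its complement: 360° − 291.8° = 68.2°.
Band runs from +149.4° eastward to -142.4°, crossing the antimeridian.

68.2°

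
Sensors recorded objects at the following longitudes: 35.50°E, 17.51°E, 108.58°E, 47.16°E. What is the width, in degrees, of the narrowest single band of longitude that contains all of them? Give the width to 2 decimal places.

Sort the longitudes: +17.51°, +35.50°, +47.16°, +108.58°.
Eastward gaps between consecutive values (wrapping around): 17.99°, 11.66°, 61.42°, 268.93°.
Largest gap = 268.93° ⇒ minimal covering band is its complement: 360° − 268.93° = 91.07°.
Band runs from +17.51° eastward to +108.58°.

91.07°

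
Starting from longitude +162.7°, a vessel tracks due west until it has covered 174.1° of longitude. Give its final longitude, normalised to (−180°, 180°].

-11.4°

Start at +162.7°; shift −174.1° → -11.4°.
-11.4° already lies in (−180°, 180°].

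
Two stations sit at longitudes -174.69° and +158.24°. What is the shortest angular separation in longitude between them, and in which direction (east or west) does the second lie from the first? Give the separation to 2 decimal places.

27.07° west

Raw difference: 158.24 − -174.69 = 332.93°.
Normalise into (−180°, 180°]: 332.93° − 360° = -27.07°.
Negative ⇒ the second point lies to the west; separation 27.07°.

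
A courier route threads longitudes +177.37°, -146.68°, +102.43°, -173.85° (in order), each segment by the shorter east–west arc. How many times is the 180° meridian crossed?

3

Leg 1: +177.37° → -146.68°, shortest Δλ = 35.95° (east) — crosses 180°.
Leg 2: -146.68° → +102.43°, shortest Δλ = -110.89° (west) — crosses 180°.
Leg 3: +102.43° → -173.85°, shortest Δλ = 83.72° (east) — crosses 180°.
Total crossings: 3.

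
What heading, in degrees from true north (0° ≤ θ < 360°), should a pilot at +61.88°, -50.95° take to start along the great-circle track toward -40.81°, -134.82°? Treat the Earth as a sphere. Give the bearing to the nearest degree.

Δλ = -134.82 − -50.95 = -83.87°.
θ = atan2( sin Δλ · cos φ₂ , cos φ₁ · sin φ₂ − sin φ₁ · cos φ₂ · cos Δλ )
  = atan2(-0.75255, -0.37932) = -116.750° → normalised to [0°, 360°): 243.250°.

243°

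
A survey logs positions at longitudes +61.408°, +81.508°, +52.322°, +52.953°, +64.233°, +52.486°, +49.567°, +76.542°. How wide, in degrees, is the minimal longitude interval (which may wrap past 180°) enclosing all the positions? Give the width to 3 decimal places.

Sort the longitudes: +49.567°, +52.322°, +52.486°, +52.953°, +61.408°, +64.233°, +76.542°, +81.508°.
Eastward gaps between consecutive values (wrapping around): 2.755°, 0.164°, 0.467°, 8.455°, 2.825°, 12.309°, 4.966°, 328.059°.
Largest gap = 328.059° ⇒ minimal covering band is its complement: 360° − 328.059° = 31.941°.
Band runs from +49.567° eastward to +81.508°.

31.941°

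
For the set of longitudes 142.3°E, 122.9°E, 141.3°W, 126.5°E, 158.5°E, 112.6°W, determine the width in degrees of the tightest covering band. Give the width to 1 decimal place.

Sort the longitudes: -141.3°, -112.6°, +122.9°, +126.5°, +142.3°, +158.5°.
Eastward gaps between consecutive values (wrapping around): 28.7°, 235.5°, 3.6°, 15.8°, 16.2°, 60.2°.
Largest gap = 235.5° ⇒ minimal covering band is its complement: 360° − 235.5° = 124.5°.
Band runs from +122.9° eastward to -112.6°, crossing the antimeridian.

124.5°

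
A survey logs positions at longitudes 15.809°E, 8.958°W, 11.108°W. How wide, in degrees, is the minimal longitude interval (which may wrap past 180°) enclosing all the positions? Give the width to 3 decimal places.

Sort the longitudes: -11.108°, -8.958°, +15.809°.
Eastward gaps between consecutive values (wrapping around): 2.150°, 24.767°, 333.083°.
Largest gap = 333.083° ⇒ minimal covering band is its complement: 360° − 333.083° = 26.917°.
Band runs from -11.108° eastward to +15.809°.

26.917°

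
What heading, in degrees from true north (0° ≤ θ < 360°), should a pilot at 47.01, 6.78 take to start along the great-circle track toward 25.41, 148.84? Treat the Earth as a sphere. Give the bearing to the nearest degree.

34°

Δλ = 148.84 − 6.78 = 142.06°.
θ = atan2( sin Δλ · cos φ₂ , cos φ₁ · sin φ₂ − sin φ₁ · cos φ₂ · cos Δλ )
  = atan2(0.55536, 0.81366) = 34.315° → normalised to [0°, 360°): 34.315°.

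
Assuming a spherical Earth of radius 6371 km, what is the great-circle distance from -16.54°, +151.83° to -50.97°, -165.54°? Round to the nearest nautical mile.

Δλ = -165.54 − 151.83 = -317.37°; wrapped into (−180°, 180°]: 42.63°.
Δφ = -50.97 − -16.54 = -34.43°.
a = sin²(Δφ/2) + cos φ₁ · cos φ₂ · sin²(Δλ/2) = 0.167353.
c = 2·atan2(√a, √(1−a)) = 0.84291 rad → d = 6371·c ≈ 5370.18 km ≈ 2899.66 nmi.

2900 nmi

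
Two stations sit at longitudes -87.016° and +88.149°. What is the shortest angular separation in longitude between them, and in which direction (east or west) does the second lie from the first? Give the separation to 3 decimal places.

175.165° east

Raw difference: 88.149 − -87.016 = 175.165°.
Normalise into (−180°, 180°]: 175.165° stays 175.165°.
Positive ⇒ the second point lies to the east; separation 175.165°.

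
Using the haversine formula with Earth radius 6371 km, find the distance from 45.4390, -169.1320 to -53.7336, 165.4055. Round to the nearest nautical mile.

Δλ = 165.4055 − -169.1320 = 334.5375°; wrapped into (−180°, 180°]: -25.4625°.
Δφ = -53.7336 − 45.4390 = -99.1726°.
a = sin²(Δφ/2) + cos φ₁ · cos φ₂ · sin²(Δλ/2) = 0.599863.
c = 2·atan2(√a, √(1−a)) = 1.77187 rad → d = 6371·c ≈ 11288.61 km ≈ 6095.36 nmi.

6095 nmi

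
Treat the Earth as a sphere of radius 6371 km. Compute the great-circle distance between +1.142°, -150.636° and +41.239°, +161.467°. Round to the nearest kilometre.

Δλ = 161.467 − -150.636 = 312.103°; wrapped into (−180°, 180°]: -47.897°.
Δφ = 41.239 − 1.142 = 40.097°.
a = sin²(Δφ/2) + cos φ₁ · cos φ₂ · sin²(Δλ/2) = 0.241397.
c = 2·atan2(√a, √(1−a)) = 1.02721 rad → d = 6371·c ≈ 6544.38 km.

6544 km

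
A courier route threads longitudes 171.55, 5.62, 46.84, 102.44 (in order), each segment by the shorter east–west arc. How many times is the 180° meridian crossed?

Leg 1: +171.55° → +5.62°, shortest Δλ = -165.93° (west) — does not cross 180°.
Leg 2: +5.62° → +46.84°, shortest Δλ = 41.22° (east) — does not cross 180°.
Leg 3: +46.84° → +102.44°, shortest Δλ = 55.6° (east) — does not cross 180°.
Total crossings: 0.

0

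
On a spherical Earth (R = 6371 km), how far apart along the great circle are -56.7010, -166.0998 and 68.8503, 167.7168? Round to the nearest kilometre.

Δλ = 167.7168 − -166.0998 = 333.8166°; wrapped into (−180°, 180°]: -26.1834°.
Δφ = 68.8503 − -56.7010 = 125.5513°.
a = sin²(Δφ/2) + cos φ₁ · cos φ₂ · sin²(Δλ/2) = 0.800879.
c = 2·atan2(√a, √(1−a)) = 2.21650 rad → d = 6371·c ≈ 14121.30 km.

14121 km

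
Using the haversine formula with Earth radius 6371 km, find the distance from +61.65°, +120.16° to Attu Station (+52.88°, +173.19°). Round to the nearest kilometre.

3232 km

Δλ = 173.19 − 120.16 = 53.03°.
Δφ = 52.88 − 61.65 = -8.77°.
a = sin²(Δφ/2) + cos φ₁ · cos φ₂ · sin²(Δλ/2) = 0.062960.
c = 2·atan2(√a, √(1−a)) = 0.50726 rad → d = 6371·c ≈ 3231.73 km.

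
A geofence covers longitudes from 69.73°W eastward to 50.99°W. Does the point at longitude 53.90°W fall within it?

Band width going east from -69.73° to -50.99°: ((-50.99 − -69.73) mod 360) = 18.74°.
Offset of -53.90° east of the west edge: ((-53.90 − -69.73) mod 360) = 15.83°.
15.83° ≤ 18.74° ⇒ inside.

Yes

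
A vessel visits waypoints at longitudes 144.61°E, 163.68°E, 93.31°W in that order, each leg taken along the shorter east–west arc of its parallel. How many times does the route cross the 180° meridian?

Leg 1: +144.61° → +163.68°, shortest Δλ = 19.07° (east) — does not cross 180°.
Leg 2: +163.68° → -93.31°, shortest Δλ = 103.01° (east) — crosses 180°.
Total crossings: 1.

1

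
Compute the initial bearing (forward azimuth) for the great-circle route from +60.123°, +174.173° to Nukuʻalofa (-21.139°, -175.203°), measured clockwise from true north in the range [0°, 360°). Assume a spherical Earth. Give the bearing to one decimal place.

Δλ = -175.203 − 174.173 = -349.376°; wrapped into (−180°, 180°]: 10.624°.
θ = atan2( sin Δλ · cos φ₂ , cos φ₁ · sin φ₂ − sin φ₁ · cos φ₂ · cos Δλ )
  = atan2(0.17196, -0.97453) = 169.993° → normalised to [0°, 360°): 169.993°.

170.0°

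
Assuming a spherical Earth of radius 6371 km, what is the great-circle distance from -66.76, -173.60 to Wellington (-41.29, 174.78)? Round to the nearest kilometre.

Δλ = 174.78 − -173.60 = 348.38°; wrapped into (−180°, 180°]: -11.62°.
Δφ = -41.29 − -66.76 = 25.47°.
a = sin²(Δφ/2) + cos φ₁ · cos φ₂ · sin²(Δλ/2) = 0.051633.
c = 2·atan2(√a, √(1−a)) = 0.45846 rad → d = 6371·c ≈ 2920.86 km.

2921 km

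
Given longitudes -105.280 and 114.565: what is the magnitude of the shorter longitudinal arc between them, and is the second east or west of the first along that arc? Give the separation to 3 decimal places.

140.155° west

Raw difference: 114.565 − -105.280 = 219.845°.
Normalise into (−180°, 180°]: 219.845° − 360° = -140.155°.
Negative ⇒ the second point lies to the west; separation 140.155°.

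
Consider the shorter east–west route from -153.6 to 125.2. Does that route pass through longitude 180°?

Naïve |125.2 − -153.6| = 278.8° > 180°, so the shorter arc goes the other way round — across 180°.
Signed shortest Δλ = ((125.2 − -153.6 + 180) mod 360) − 180 = -81.2°.
Going west by 81.2° from -153.6° passes through 180° before reaching +125.2°.

Yes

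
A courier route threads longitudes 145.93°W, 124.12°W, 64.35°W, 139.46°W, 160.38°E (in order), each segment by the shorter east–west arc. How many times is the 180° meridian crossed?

1

Leg 1: -145.93° → -124.12°, shortest Δλ = 21.81° (east) — does not cross 180°.
Leg 2: -124.12° → -64.35°, shortest Δλ = 59.77° (east) — does not cross 180°.
Leg 3: -64.35° → -139.46°, shortest Δλ = -75.11° (west) — does not cross 180°.
Leg 4: -139.46° → +160.38°, shortest Δλ = -60.16° (west) — crosses 180°.
Total crossings: 1.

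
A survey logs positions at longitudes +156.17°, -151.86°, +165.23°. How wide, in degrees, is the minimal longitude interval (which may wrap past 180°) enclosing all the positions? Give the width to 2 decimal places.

51.97°

Sort the longitudes: -151.86°, +156.17°, +165.23°.
Eastward gaps between consecutive values (wrapping around): 308.03°, 9.06°, 42.91°.
Largest gap = 308.03° ⇒ minimal covering band is its complement: 360° − 308.03° = 51.97°.
Band runs from +156.17° eastward to -151.86°, crossing the antimeridian.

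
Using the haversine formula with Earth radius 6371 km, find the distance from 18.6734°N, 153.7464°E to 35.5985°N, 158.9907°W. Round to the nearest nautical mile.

Δλ = -158.9907 − 153.7464 = -312.7371°; wrapped into (−180°, 180°]: 47.2629°.
Δφ = 35.5985 − 18.6734 = 16.9251°.
a = sin²(Δφ/2) + cos φ₁ · cos φ₂ · sin²(Δλ/2) = 0.145433.
c = 2·atan2(√a, √(1−a)) = 0.78253 rad → d = 6371·c ≈ 4985.47 km ≈ 2691.94 nmi.

2692 nmi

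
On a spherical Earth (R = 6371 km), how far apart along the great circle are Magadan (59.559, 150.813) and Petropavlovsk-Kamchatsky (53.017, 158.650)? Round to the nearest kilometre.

Δλ = 158.650 − 150.813 = 7.837°.
Δφ = 53.017 − 59.559 = -6.542°.
a = sin²(Δφ/2) + cos φ₁ · cos φ₂ · sin²(Δλ/2) = 0.004679.
c = 2·atan2(√a, √(1−a)) = 0.13691 rad → d = 6371·c ≈ 872.28 km.

872 km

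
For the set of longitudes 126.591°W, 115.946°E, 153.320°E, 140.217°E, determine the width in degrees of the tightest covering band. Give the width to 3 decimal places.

117.463°

Sort the longitudes: -126.591°, +115.946°, +140.217°, +153.320°.
Eastward gaps between consecutive values (wrapping around): 242.537°, 24.271°, 13.103°, 80.089°.
Largest gap = 242.537° ⇒ minimal covering band is its complement: 360° − 242.537° = 117.463°.
Band runs from +115.946° eastward to -126.591°, crossing the antimeridian.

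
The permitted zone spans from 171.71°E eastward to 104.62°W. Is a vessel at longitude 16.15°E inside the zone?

No

Band width going east from +171.71° to -104.62°: ((-104.62 − 171.71) mod 360) = 83.67°.
Offset of +16.15° east of the west edge: ((16.15 − 171.71) mod 360) = 204.44°.
204.44° > 83.67° ⇒ outside.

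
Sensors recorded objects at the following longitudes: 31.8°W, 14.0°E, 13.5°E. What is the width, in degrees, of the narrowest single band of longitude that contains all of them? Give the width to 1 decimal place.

Sort the longitudes: -31.8°, +13.5°, +14.0°.
Eastward gaps between consecutive values (wrapping around): 45.3°, 0.5°, 314.2°.
Largest gap = 314.2° ⇒ minimal covering band is its complement: 360° − 314.2° = 45.8°.
Band runs from -31.8° eastward to +14.0°.

45.8°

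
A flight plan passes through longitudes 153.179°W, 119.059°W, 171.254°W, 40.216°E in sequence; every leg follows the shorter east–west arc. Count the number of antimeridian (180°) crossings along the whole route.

1

Leg 1: -153.179° → -119.059°, shortest Δλ = 34.12° (east) — does not cross 180°.
Leg 2: -119.059° → -171.254°, shortest Δλ = -52.195° (west) — does not cross 180°.
Leg 3: -171.254° → +40.216°, shortest Δλ = -148.53° (west) — crosses 180°.
Total crossings: 1.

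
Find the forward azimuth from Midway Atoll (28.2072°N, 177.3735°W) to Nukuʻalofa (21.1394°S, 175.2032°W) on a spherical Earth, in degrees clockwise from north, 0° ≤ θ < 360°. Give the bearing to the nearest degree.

Δλ = -175.2032 − -177.3735 = 2.1703°.
θ = atan2( sin Δλ · cos φ₂ , cos φ₁ · sin φ₂ − sin φ₁ · cos φ₂ · cos Δλ )
  = atan2(0.03532, -0.75835) = 177.333° → normalised to [0°, 360°): 177.333°.

177°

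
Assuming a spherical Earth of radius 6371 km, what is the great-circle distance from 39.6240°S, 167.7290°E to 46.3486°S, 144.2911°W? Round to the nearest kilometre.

3912 km

Δλ = -144.2911 − 167.7290 = -312.0201°; wrapped into (−180°, 180°]: 47.9799°.
Δφ = -46.3486 − -39.6240 = -6.7246°.
a = sin²(Δφ/2) + cos φ₁ · cos φ₂ · sin²(Δλ/2) = 0.091328.
c = 2·atan2(√a, √(1−a)) = 0.61401 rad → d = 6371·c ≈ 3911.87 km.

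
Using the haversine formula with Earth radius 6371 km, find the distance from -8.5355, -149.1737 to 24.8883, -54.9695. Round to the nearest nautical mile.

5846 nmi

Δλ = -54.9695 − -149.1737 = 94.2042°.
Δφ = 24.8883 − -8.5355 = 33.4238°.
a = sin²(Δφ/2) + cos φ₁ · cos φ₂ · sin²(Δλ/2) = 0.564115.
c = 2·atan2(√a, √(1−a)) = 1.69938 rad → d = 6371·c ≈ 10826.75 km ≈ 5845.98 nmi.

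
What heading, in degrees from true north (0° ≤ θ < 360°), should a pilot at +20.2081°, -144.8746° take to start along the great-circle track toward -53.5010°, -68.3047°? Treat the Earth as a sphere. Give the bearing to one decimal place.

Δλ = -68.3047 − -144.8746 = 76.5699°.
θ = atan2( sin Δλ · cos φ₂ , cos φ₁ · sin φ₂ − sin φ₁ · cos φ₂ · cos Δλ )
  = atan2(0.57854, -0.80211) = 144.198° → normalised to [0°, 360°): 144.198°.

144.2°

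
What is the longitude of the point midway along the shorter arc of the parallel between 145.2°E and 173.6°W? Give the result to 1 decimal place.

Signed shortest Δλ from +145.2° to -173.6° is +41.2°.
Midpoint longitude = +145.2° + (+41.2°)/2 = +145.2° + 20.6° = +165.8°.
(The naïve average (+145.2 + -173.6)/2 = -14.2° is on the wrong side of the globe.)

165.8°E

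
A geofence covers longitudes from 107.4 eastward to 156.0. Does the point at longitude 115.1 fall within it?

Band width going east from +107.4° to +156.0°: ((156.0 − 107.4) mod 360) = 48.6°.
Offset of +115.1° east of the west edge: ((115.1 − 107.4) mod 360) = 7.7°.
7.7° ≤ 48.6° ⇒ inside.

Yes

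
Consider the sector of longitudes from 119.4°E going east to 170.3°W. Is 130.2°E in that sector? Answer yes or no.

Yes

Band width going east from +119.4° to -170.3°: ((-170.3 − 119.4) mod 360) = 70.3°.
Offset of +130.2° east of the west edge: ((130.2 − 119.4) mod 360) = 10.8°.
10.8° ≤ 70.3° ⇒ inside.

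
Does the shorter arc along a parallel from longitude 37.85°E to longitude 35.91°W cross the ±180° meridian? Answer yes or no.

Signed shortest Δλ = ((-35.91 − 37.85 + 180) mod 360) − 180 = -73.76°.
Going west by 73.76° from +37.85° reaches -35.91° without touching 180°.

No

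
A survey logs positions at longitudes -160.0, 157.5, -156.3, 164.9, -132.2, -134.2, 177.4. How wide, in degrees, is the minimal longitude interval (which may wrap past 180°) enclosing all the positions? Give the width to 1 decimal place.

Sort the longitudes: -160.0°, -156.3°, -134.2°, -132.2°, +157.5°, +164.9°, +177.4°.
Eastward gaps between consecutive values (wrapping around): 3.7°, 22.1°, 2.0°, 289.7°, 7.4°, 12.5°, 22.6°.
Largest gap = 289.7° ⇒ minimal covering band is its complement: 360° − 289.7° = 70.3°.
Band runs from +157.5° eastward to -132.2°, crossing the antimeridian.

70.3°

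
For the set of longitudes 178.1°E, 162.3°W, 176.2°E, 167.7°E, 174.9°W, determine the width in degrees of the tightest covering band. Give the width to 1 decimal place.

Sort the longitudes: -174.9°, -162.3°, +167.7°, +176.2°, +178.1°.
Eastward gaps between consecutive values (wrapping around): 12.6°, 330.0°, 8.5°, 1.9°, 7.0°.
Largest gap = 330.0° ⇒ minimal covering band is its complement: 360° − 330.0° = 30.0°.
Band runs from +167.7° eastward to -162.3°, crossing the antimeridian.

30.0°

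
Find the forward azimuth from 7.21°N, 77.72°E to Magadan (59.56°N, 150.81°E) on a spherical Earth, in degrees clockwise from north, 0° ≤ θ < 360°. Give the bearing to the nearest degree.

Δλ = 150.81 − 77.72 = 73.09°.
θ = atan2( sin Δλ · cos φ₂ , cos φ₁ · sin φ₂ − sin φ₁ · cos φ₂ · cos Δλ )
  = atan2(0.48473, 0.83685) = 30.081° → normalised to [0°, 360°): 30.081°.

30°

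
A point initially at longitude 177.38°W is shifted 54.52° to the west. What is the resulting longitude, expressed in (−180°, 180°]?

128.10°E

Start at -177.38°; shift −54.52° → -231.90°.
-231.90° lies outside (−180°, 180°]; add 360° → +128.10°.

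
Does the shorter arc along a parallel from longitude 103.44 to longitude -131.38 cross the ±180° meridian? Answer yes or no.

Yes

Naïve |-131.38 − 103.44| = 234.82° > 180°, so the shorter arc goes the other way round — across 180°.
Signed shortest Δλ = ((-131.38 − 103.44 + 180) mod 360) − 180 = 125.18°.
Going east by 125.18° from +103.44° passes through 180° before reaching -131.38°.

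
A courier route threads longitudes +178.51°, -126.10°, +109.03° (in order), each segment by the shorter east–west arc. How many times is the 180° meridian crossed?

2

Leg 1: +178.51° → -126.10°, shortest Δλ = 55.39° (east) — crosses 180°.
Leg 2: -126.10° → +109.03°, shortest Δλ = -124.87° (west) — crosses 180°.
Total crossings: 2.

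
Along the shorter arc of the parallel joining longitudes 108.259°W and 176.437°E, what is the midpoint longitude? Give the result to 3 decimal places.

145.911°W

Signed shortest Δλ from -108.259° to +176.437° is -75.304°.
Midpoint longitude = -108.259° + (-75.304°)/2 = -108.259° − 37.652° = -145.911°.
(The naïve average (-108.259 + +176.437)/2 = 34.089° is on the wrong side of the globe.)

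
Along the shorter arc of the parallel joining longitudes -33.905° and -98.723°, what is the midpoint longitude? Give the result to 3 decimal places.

-66.314°

Signed shortest Δλ from -33.905° to -98.723° is -64.818°.
Midpoint longitude = -33.905° + (-64.818°)/2 = -33.905° − 32.409° = -66.314°.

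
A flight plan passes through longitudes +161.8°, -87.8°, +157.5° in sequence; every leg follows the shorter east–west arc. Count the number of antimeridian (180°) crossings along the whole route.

2

Leg 1: +161.8° → -87.8°, shortest Δλ = 110.4° (east) — crosses 180°.
Leg 2: -87.8° → +157.5°, shortest Δλ = -114.7° (west) — crosses 180°.
Total crossings: 2.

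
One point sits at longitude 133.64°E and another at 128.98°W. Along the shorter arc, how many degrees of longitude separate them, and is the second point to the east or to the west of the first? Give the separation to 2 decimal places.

Raw difference: -128.98 − 133.64 = -262.62°.
Normalise into (−180°, 180°]: -262.62° + 360° = 97.38°.
Positive ⇒ the second point lies to the east; separation 97.38°.

97.38° east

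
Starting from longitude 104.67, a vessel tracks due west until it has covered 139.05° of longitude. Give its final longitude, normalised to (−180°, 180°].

-34.38°

Start at +104.67°; shift −139.05° → -34.38°.
-34.38° already lies in (−180°, 180°].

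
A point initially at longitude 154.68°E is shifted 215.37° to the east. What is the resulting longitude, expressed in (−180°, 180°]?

Start at +154.68°; shift +215.37° → +370.05°.
+370.05° lies outside (−180°, 180°]; subtract 360° → +10.05°.

10.05°E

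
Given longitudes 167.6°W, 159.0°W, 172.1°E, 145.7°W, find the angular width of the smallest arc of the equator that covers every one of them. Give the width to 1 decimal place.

42.2°

Sort the longitudes: -167.6°, -159.0°, -145.7°, +172.1°.
Eastward gaps between consecutive values (wrapping around): 8.6°, 13.3°, 317.8°, 20.3°.
Largest gap = 317.8° ⇒ minimal covering band is its complement: 360° − 317.8° = 42.2°.
Band runs from +172.1° eastward to -145.7°, crossing the antimeridian.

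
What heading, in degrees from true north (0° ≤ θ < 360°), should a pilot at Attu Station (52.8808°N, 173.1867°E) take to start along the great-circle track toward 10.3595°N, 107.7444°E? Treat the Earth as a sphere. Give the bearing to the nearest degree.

256°

Δλ = 107.7444 − 173.1867 = -65.4423°.
θ = atan2( sin Δλ · cos φ₂ , cos φ₁ · sin φ₂ − sin φ₁ · cos φ₂ · cos Δλ )
  = atan2(-0.89472, -0.21748) = -103.662° → normalised to [0°, 360°): 256.338°.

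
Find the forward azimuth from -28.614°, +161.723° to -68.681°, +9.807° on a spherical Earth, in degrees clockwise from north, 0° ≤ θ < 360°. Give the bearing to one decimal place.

190.0°

Δλ = 9.807 − 161.723 = -151.916°.
θ = atan2( sin Δλ · cos φ₂ , cos φ₁ · sin φ₂ − sin φ₁ · cos φ₂ · cos Δλ )
  = atan2(-0.17115, -0.97141) = -170.008° → normalised to [0°, 360°): 189.992°.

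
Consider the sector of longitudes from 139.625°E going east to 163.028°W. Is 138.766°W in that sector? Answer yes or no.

No

Band width going east from +139.625° to -163.028°: ((-163.028 − 139.625) mod 360) = 57.347°.
Offset of -138.766° east of the west edge: ((-138.766 − 139.625) mod 360) = 81.609°.
81.609° > 57.347° ⇒ outside.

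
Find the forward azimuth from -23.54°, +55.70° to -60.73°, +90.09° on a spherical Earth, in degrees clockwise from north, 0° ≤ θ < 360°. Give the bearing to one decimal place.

Δλ = 90.09 − 55.70 = 34.39°.
θ = atan2( sin Δλ · cos φ₂ , cos φ₁ · sin φ₂ − sin φ₁ · cos φ₂ · cos Δλ )
  = atan2(0.27616, -0.63859) = 156.614° → normalised to [0°, 360°): 156.614°.

156.6°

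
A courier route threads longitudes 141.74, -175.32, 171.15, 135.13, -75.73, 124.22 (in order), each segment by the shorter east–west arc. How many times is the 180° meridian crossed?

Leg 1: +141.74° → -175.32°, shortest Δλ = 42.94° (east) — crosses 180°.
Leg 2: -175.32° → +171.15°, shortest Δλ = -13.53° (west) — crosses 180°.
Leg 3: +171.15° → +135.13°, shortest Δλ = -36.02° (west) — does not cross 180°.
Leg 4: +135.13° → -75.73°, shortest Δλ = 149.14° (east) — crosses 180°.
Leg 5: -75.73° → +124.22°, shortest Δλ = -160.05° (west) — crosses 180°.
Total crossings: 4.

4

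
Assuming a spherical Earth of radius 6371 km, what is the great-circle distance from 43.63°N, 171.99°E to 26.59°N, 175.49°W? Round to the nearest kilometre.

2205 km

Δλ = -175.49 − 171.99 = -347.48°; wrapped into (−180°, 180°]: 12.52°.
Δφ = 26.59 − 43.63 = -17.04°.
a = sin²(Δφ/2) + cos φ₁ · cos φ₂ · sin²(Δλ/2) = 0.029646.
c = 2·atan2(√a, √(1−a)) = 0.34608 rad → d = 6371·c ≈ 2204.89 km.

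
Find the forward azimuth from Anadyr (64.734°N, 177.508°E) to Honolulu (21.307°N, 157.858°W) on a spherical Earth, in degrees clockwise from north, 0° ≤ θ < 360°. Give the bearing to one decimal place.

Δλ = -157.858 − 177.508 = -335.366°; wrapped into (−180°, 180°]: 24.634°.
θ = atan2( sin Δλ · cos φ₂ , cos φ₁ · sin φ₂ − sin φ₁ · cos φ₂ · cos Δλ )
  = atan2(0.38833, -0.61075) = 147.551° → normalised to [0°, 360°): 147.551°.

147.6°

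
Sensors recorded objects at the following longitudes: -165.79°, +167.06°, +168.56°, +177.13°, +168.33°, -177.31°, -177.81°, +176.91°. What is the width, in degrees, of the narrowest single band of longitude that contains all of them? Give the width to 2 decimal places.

Sort the longitudes: -177.81°, -177.31°, -165.79°, +167.06°, +168.33°, +168.56°, +176.91°, +177.13°.
Eastward gaps between consecutive values (wrapping around): 0.50°, 11.52°, 332.85°, 1.27°, 0.23°, 8.35°, 0.22°, 5.06°.
Largest gap = 332.85° ⇒ minimal covering band is its complement: 360° − 332.85° = 27.15°.
Band runs from +167.06° eastward to -165.79°, crossing the antimeridian.

27.15°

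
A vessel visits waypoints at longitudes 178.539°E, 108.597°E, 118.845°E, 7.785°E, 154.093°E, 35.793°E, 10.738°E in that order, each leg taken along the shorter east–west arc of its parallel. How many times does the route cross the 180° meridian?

Leg 1: +178.539° → +108.597°, shortest Δλ = -69.942° (west) — does not cross 180°.
Leg 2: +108.597° → +118.845°, shortest Δλ = 10.248° (east) — does not cross 180°.
Leg 3: +118.845° → +7.785°, shortest Δλ = -111.06° (west) — does not cross 180°.
Leg 4: +7.785° → +154.093°, shortest Δλ = 146.308° (east) — does not cross 180°.
Leg 5: +154.093° → +35.793°, shortest Δλ = -118.3° (west) — does not cross 180°.
Leg 6: +35.793° → +10.738°, shortest Δλ = -25.055° (west) — does not cross 180°.
Total crossings: 0.

0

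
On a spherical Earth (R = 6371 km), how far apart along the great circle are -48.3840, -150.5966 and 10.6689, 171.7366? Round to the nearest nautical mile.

4069 nmi

Δλ = 171.7366 − -150.5966 = 322.3332°; wrapped into (−180°, 180°]: -37.6668°.
Δφ = 10.6689 − -48.3840 = 59.0529°.
a = sin²(Δφ/2) + cos φ₁ · cos φ₂ · sin²(Δλ/2) = 0.310891.
c = 2·atan2(√a, √(1−a)) = 1.18292 rad → d = 6371·c ≈ 7536.41 km ≈ 4069.34 nmi.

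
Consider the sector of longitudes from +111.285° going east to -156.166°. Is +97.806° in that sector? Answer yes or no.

Band width going east from +111.285° to -156.166°: ((-156.166 − 111.285) mod 360) = 92.549°.
Offset of +97.806° east of the west edge: ((97.806 − 111.285) mod 360) = 346.521°.
346.521° > 92.549° ⇒ outside.

No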